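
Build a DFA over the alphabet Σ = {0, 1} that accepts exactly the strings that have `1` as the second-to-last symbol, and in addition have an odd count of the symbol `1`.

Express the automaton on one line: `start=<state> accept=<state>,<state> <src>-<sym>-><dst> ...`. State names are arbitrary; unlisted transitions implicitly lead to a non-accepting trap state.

Run two small machines in parallel and take their product. The first has 7 states tracking the last 2 symbols read; the second has 2 states tracking the count of `1`s modulo 2. A product state is a pair (one from each), accepting exactly when both do. Minimizing collapses redundant product states.
       0  1 
>  A   A  B 
   B   C  D 
 * C   E  D 
   D   A  F 
   E   E  D 
 * F   C  D 
(> = start, * = accepting)

start=A accept=C,F A-0->A A-1->B B-0->C B-1->D C-0->E C-1->D D-0->A D-1->F E-0->E E-1->D F-0->C F-1->D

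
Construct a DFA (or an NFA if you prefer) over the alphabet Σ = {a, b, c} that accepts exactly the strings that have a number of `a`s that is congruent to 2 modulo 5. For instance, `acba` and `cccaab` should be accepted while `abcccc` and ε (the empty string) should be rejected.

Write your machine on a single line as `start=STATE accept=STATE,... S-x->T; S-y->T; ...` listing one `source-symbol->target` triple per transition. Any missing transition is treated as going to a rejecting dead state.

start=s0; accept=s2; s0-a->s1; s0-b->s0; s0-c->s0; s1-a->s2; s1-b->s1; s1-c->s1; s2-a->s3; s2-b->s2; s2-c->s2; s3-a->s4; s3-b->s3; s3-c->s3; s4-a->s0; s4-b->s4; s4-c->s4

The only thing that matters is how many `a`s have appeared, reduced mod 5. Use one state per residue: s0 for 0, …, s4 for 4. Reading `a` moves to the next residue; anything else stays put. s2 is accepting.
With 5 states:
        a   b   c  
>  s0   s1  s0  s0 
   s1   s2  s1  s1 
 * s2   s3  s2  s2 
   s3   s4  s3  s3 
   s4   s0  s4  s4 
(> = start, * = accepting)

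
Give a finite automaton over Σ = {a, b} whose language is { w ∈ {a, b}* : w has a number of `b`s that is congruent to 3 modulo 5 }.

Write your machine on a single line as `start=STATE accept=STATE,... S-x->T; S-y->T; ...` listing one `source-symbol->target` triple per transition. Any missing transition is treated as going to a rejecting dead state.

Keep the running count of `b`s modulo 5: each `b` advances along the cycle s0 → s1 → s2 → s3 → s4 → s0 while other symbols loop. Accept at s3.
5 states suffice.
        a   b  
>  s0   s0  s1 
   s1   s1  s2 
   s2   s2  s3 
 * s3   s3  s4 
   s4   s4  s0 
(> = start, * = accepting)

start=s0; accept=s3; s0-a->s0; s0-b->s1; s1-a->s1; s1-b->s2; s2-a->s2; s2-b->s3; s3-a->s3; s3-b->s4; s4-a->s4; s4-b->s0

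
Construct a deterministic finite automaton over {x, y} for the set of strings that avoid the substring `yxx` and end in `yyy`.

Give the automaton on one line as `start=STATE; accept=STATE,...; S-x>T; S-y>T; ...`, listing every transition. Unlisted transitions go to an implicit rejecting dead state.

Handle the two conditions separately and then intersect. One (4 states) tracks partial matches of the forbidden pattern `yxx`; the other (4 states) tracks how much of the suffix `yyy` has currently been matched. Each combined state is a pair, one component from each; accept when both components accept.
A 9-state machine:
        x   y  
>  q0   q0  q1 
   q1   q2  q3 
   q2   q4  q1 
   q3   q2  q5 
   q4   q4  q6 
 * q5   q2  q5 
   q6   q4  q7 
   q7   q4  q8 
   q8   q4  q8 
(> = start, * = accepting)

start=q0; accept=q5; q0-x>q0; q0-y>q1; q1-x>q2; q1-y>q3; q2-x>q4; q2-y>q1; q3-x>q2; q3-y>q5; q4-x>q4; q4-y>q6; q5-x>q2; q5-y>q5; q6-x>q4; q6-y>q7; q7-x>q4; q7-y>q8; q8-x>q4; q8-y>q8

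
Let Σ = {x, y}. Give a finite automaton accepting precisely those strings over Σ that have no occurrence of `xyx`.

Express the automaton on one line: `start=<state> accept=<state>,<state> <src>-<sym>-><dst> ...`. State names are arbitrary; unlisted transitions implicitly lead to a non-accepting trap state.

Track partial matches of the forbidden pattern `xyx`. State q3 is a dead state reached once `xyx` has occurred; every other state accepts. q0 means no part of `xyx` is currently matched.
        x   y  
>* q0   q1  q0 
 * q1   q1  q2 
 * q2   q3  q0 
   q3   q3  q3 
(> = start, * = accepting)

start=q0 accept=q0,q1,q2 q0-x->q1 q0-y->q0 q1-x->q1 q1-y->q2 q2-x->q3 q2-y->q0 q3-x->q3 q3-y->q3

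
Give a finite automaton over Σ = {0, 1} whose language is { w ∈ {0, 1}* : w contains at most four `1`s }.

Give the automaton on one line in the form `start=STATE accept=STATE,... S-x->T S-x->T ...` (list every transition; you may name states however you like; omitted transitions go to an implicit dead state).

start=A accept=A,B,C,D,E A-0->A A-1->B B-0->B B-1->C C-0->C C-1->D D-0->D D-1->E E-0->E E-1->F F-0->F F-1->F

Only the number of `1`s matters, and only up to 5. Make a chain A → B → C → D → E → F advanced by each `1` (with F absorbing); every other symbol self-loops. The accepting set is {A, B, C, D, E}.
6 states suffice.
       0  1 
>* A   A  B 
 * B   B  C 
 * C   C  D 
 * D   D  E 
 * E   E  F 
   F   F  F 
(> = start, * = accepting)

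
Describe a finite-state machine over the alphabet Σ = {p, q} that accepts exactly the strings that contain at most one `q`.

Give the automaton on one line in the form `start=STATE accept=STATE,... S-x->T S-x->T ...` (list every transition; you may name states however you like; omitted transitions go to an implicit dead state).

Count `q`s, saturating at 2: state S0 means no `q` yet, S1 means one `q` seen, S2 means more than one. Each `q` increments (capped at S2); other symbols loop. Accept from {S0, S1}.
A 3-state machine:
        p   q  
>* S0   S0  S1 
 * S1   S1  S2 
   S2   S2  S2 
(> = start, * = accepting)

start=S0 accept=S0,S1 S0-p->S0 S0-q->S1 S1-p->S1 S1-q->S2 S2-p->S2 S2-q->S2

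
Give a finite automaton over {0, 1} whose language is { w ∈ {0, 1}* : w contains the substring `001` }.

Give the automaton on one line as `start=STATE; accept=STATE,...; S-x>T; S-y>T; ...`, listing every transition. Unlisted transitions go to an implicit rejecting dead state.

start=A; accept=D; A-0>B; A-1>A; B-0>C; B-1>A; C-0>C; C-1>D; D-0>D; D-1>D

Track how much of `001` has been matched so far: state A is no progress, D is the absorbing accept state reached once `001` has occurred. Intermediate states record partial matches; on a mismatch, fall back to the longest reusable overlap.
A 4-state machine:
       0  1 
>  A   B  A 
   B   C  A 
   C   C  D 
 * D   D  D 
(> = start, * = accepting)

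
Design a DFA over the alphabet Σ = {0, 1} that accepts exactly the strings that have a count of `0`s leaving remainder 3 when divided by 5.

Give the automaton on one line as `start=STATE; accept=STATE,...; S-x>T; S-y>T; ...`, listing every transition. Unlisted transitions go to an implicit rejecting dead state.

The only thing that matters is how many `0`s have appeared, reduced mod 5. Use one state per residue: A for 0, …, E for 4. Reading `0` moves to the next residue; anything else stays put. D is accepting.
With 5 states:
       0  1 
>  A   B  A 
   B   C  B 
   C   D  C 
 * D   E  D 
   E   A  E 
(> = start, * = accepting)

start=A; accept=D; A-0>B; A-1>A; B-0>C; B-1>B; C-0>D; C-1>C; D-0>E; D-1>D; E-0>A; E-1>E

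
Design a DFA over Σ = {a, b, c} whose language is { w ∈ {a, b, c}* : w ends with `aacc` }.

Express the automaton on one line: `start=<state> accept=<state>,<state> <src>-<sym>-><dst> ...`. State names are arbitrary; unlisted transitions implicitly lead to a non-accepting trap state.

Let each state record the length of the longest suffix of the input read so far that is also a prefix of `aacc`. q1 means the last symbol is `a`; q2 means the last 2 symbols are `aa`; q3 means the last 3 symbols are `aac`; q4 means the last 4 symbols are `aacc`. Accept only at q4, where the string currently ends in `aacc`.
With 5 states:
        a   b   c  
>  q0   q1  q0  q0 
   q1   q2  q0  q0 
   q2   q2  q0  q3 
   q3   q1  q0  q4 
 * q4   q1  q0  q0 
(> = start, * = accepting)

start=q0 accept=q4 q0-a->q1 q0-b->q0 q0-c->q0 q1-a->q2 q1-b->q0 q1-c->q0 q2-a->q2 q2-b->q0 q2-c->q3 q3-a->q1 q3-b->q0 q3-c->q4 q4-a->q1 q4-b->q0 q4-c->q0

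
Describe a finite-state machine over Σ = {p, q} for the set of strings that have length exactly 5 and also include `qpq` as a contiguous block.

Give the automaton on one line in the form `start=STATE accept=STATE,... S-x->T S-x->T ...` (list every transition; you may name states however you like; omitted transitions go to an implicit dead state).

Handle the two conditions separately and then intersect. One (7 states) tracks the input length, saturating at 6; the other (4 states) tracks whether and how much of `qpq` has been seen. Each combined state is a pair, one component from each; accept when both components accept. After merging equivalent states the machine shrinks.
          p    q  
>  S0     S1   S2 
   S1     S3   S4 
   S2     S5   S4 
   S3     S6   S7 
   S4     S8   S7 
   S5     S6   S9 
   S6     S6   S6 
   S7    S10   S6 
   S8     S6  S11 
   S9    S11  S11 
   S10    S6  S12 
   S11   S12  S12 
 * S12    S6   S6 
(> = start, * = accepting)

start=S0 accept=S12 S0-p->S1 S0-q->S2 S1-p->S3 S1-q->S4 S2-p->S5 S2-q->S4 S3-p->S6 S3-q->S7 S4-p->S8 S4-q->S7 S5-p->S6 S5-q->S9 S6-p->S6 S6-q->S6 S7-p->S10 S7-q->S6 S8-p->S6 S8-q->S11 S9-p->S11 S9-q->S11 S10-p->S6 S10-q->S12 S11-p->S12 S11-q->S12 S12-p->S6 S12-q->S6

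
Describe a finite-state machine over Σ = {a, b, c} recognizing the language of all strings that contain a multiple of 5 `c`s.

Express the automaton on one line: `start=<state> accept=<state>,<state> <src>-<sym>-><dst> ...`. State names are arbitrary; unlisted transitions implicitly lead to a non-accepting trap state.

The only thing that matters is how many `c`s have appeared, reduced mod 5. Use one state per residue: S0 for 0, …, S4 for 4. Reading `c` moves to the next residue; anything else stays put. S0 is accepting.
With 5 states:
        a   b   c  
>* S0   S0  S0  S1 
   S1   S1  S1  S2 
   S2   S2  S2  S3 
   S3   S3  S3  S4 
   S4   S4  S4  S0 
(> = start, * = accepting)

start=S0 accept=S0 S0-a->S0 S0-b->S0 S0-c->S1 S1-a->S1 S1-b->S1 S1-c->S2 S2-a->S2 S2-b->S2 S2-c->S3 S3-a->S3 S3-b->S3 S3-c->S4 S4-a->S4 S4-b->S4 S4-c->S0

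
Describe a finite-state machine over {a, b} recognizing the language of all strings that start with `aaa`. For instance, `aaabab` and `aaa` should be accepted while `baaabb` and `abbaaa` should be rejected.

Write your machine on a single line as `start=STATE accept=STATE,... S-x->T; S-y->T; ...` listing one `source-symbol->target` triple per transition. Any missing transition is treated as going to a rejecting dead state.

Check the first 3 symbols one by one: S0 through S2 record how many have matched `aaa` so far; any wrong symbol goes to the dead state S4. After all 3 match we enter the accepting sink S3.
        a   b  
>  S0   S1  S4 
   S1   S2  S4 
   S2   S3  S4 
 * S3   S3  S3 
   S4   S4  S4 
(> = start, * = accepting)

start=S0; accept=S3; S0-a->S1; S0-b->S4; S1-a->S2; S1-b->S4; S2-a->S3; S2-b->S4; S3-a->S3; S3-b->S3; S4-a->S4; S4-b->S4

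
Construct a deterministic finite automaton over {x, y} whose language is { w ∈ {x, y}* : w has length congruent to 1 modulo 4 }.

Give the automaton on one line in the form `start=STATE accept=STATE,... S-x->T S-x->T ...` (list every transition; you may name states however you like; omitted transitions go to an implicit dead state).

start=S0 accept=S1 S0-x->S1 S0-y->S1 S1-x->S2 S1-y->S2 S2-x->S3 S2-y->S3 S3-x->S0 S3-y->S0

Count input length modulo 4: every symbol advances one step around the cycle S0 → S1 → S2 → S3 → S0. Accept at S1.
        x   y  
>  S0   S1  S1 
 * S1   S2  S2 
   S2   S3  S3 
   S3   S0  S0 
(> = start, * = accepting)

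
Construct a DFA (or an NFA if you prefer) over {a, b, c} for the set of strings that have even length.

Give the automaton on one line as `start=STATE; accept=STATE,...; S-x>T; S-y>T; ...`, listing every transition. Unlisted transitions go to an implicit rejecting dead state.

Only the length mod 2 matters, so use a 2-cycle: from any state, every input symbol moves to the next state, wrapping S1 back to S0. Mark S0 accepting.
        a   b   c  
>* S0   S1  S1  S1 
   S1   S0  S0  S0 
(> = start, * = accepting)

start=S0; accept=S0; S0-a>S1; S0-b>S1; S0-c>S1; S1-a>S0; S1-b>S0; S1-c>S0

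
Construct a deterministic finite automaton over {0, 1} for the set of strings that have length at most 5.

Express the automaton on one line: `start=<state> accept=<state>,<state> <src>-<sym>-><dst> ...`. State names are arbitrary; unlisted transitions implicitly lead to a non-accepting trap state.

start=A accept=A,B,C,D,E,F A-0->B A-1->B B-0->C B-1->C C-0->D C-1->D D-0->E D-1->E E-0->F E-1->F F-0->G F-1->G G-0->G G-1->G

We only need to distinguish lengths 0, 1, …, 5, and '>5'. Chain A → B → C → D → E → F → G on every symbol, with G looping. Accepting states: {A, B, C, D, E, F}.
With 7 states:
       0  1 
>* A   B  B 
 * B   C  C 
 * C   D  D 
 * D   E  E 
 * E   F  F 
 * F   G  G 
   G   G  G 
(> = start, * = accepting)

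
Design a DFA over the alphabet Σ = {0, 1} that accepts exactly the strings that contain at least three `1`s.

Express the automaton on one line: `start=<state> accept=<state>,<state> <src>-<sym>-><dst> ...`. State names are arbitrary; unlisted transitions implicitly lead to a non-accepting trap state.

start=q0 accept=q3,q4 q0-0->q0 q0-1->q1 q1-0->q1 q1-1->q2 q2-0->q2 q2-1->q3 q3-0->q3 q3-1->q4 q4-0->q4 q4-1->q4

Only the number of `1`s matters, and only up to 4. Make a chain q0 → q1 → q2 → q3 → q4 advanced by each `1` (with q4 absorbing); every other symbol self-loops. The accepting set is {q3, q4}.
5 states suffice.
        0   1  
>  q0   q0  q1 
   q1   q1  q2 
   q2   q2  q3 
 * q3   q3  q4 
 * q4   q4  q4 
(> = start, * = accepting)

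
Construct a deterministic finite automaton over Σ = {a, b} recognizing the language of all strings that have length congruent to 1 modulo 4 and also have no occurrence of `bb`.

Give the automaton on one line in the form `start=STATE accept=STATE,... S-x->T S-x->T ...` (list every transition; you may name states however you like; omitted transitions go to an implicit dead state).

start=q0 accept=q1,q2 q0-a->q1 q0-b->q2 q1-a->q3 q1-b->q4 q2-a->q3 q2-b->q5 q3-a->q6 q3-b->q7 q4-a->q6 q4-b->q8 q5-a->q8 q5-b->q8 q6-a->q0 q6-b->q9 q7-a->q0 q7-b->q10 q8-a->q10 q8-b->q10 q9-a->q1 q9-b->q11 q10-a->q11 q10-b->q11 q11-a->q5 q11-b->q5

Build one automaton per condition and run them in lockstep. The first has 4 states tracking the input length modulo 4; the second has 3 states tracking partial matches of the forbidden pattern `bb`. A product state is a pair (one from each), accepting exactly when both do.
With 12 states:
          a    b  
>  q0     q1   q2 
 * q1     q3   q4 
 * q2     q3   q5 
   q3     q6   q7 
   q4     q6   q8 
   q5     q8   q8 
   q6     q0   q9 
   q7     q0  q10 
   q8    q10  q10 
   q9     q1  q11 
   q10   q11  q11 
   q11    q5   q5 
(> = start, * = accepting)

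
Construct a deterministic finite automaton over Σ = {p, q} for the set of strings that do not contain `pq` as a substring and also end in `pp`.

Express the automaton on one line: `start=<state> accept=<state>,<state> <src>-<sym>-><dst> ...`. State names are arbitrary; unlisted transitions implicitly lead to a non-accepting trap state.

start=S0 accept=S2 S0-p->S1 S0-q->S0 S1-p->S2 S1-q->S3 S2-p->S2 S2-q->S3 S3-p->S3 S3-q->S3

Build one automaton per condition and run them in lockstep. The first has 3 states tracking partial matches of the forbidden pattern `pq`; the second has 3 states tracking how much of the suffix `pp` has currently been matched. A product state is a pair (one from each), accepting exactly when both do. After merging equivalent states the machine shrinks.
A 4-state machine:
        p   q  
>  S0   S1  S0 
   S1   S2  S3 
 * S2   S2  S3 
   S3   S3  S3 
(> = start, * = accepting)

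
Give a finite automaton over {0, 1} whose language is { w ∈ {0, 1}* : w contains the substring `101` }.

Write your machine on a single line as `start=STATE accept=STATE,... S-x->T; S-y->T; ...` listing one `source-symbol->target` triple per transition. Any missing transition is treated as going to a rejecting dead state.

States q0..q2 record the length of the longest prefix of `101` that matches the current input suffix. Reaching q3 means `101` has been seen, and we stay there forever. Accept from q3.
        0   1  
>  q0   q0  q1 
   q1   q2  q1 
   q2   q0  q3 
 * q3   q3  q3 
(> = start, * = accepting)

start=q0; accept=q3; q0-0->q0; q0-1->q1; q1-0->q2; q1-1->q1; q2-0->q0; q2-1->q3; q3-0->q3; q3-1->q3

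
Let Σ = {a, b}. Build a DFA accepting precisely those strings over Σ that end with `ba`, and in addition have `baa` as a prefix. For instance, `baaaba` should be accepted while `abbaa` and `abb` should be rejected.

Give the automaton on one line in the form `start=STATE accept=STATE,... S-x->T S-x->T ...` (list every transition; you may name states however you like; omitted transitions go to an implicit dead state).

start=q0 accept=q8 q0-a->q1 q0-b->q2 q1-a->q1 q1-b->q3 q2-a->q4 q2-b->q3 q3-a->q5 q3-b->q3 q4-a->q6 q4-b->q3 q5-a->q1 q5-b->q3 q6-a->q6 q6-b->q7 q7-a->q8 q7-b->q7 q8-a->q6 q8-b->q7

Run two small machines in parallel and take their product. One (3 states) tracks how much of the suffix `ba` has currently been matched; the other (5 states) tracks whether the input so far still matches the prefix `baa`. Each combined state is a pair, one component from each; accept when both components accept.
9 states suffice.
        a   b  
>  q0   q1  q2 
   q1   q1  q3 
   q2   q4  q3 
   q3   q5  q3 
   q4   q6  q3 
   q5   q1  q3 
   q6   q6  q7 
   q7   q8  q7 
 * q8   q6  q7 
(> = start, * = accepting)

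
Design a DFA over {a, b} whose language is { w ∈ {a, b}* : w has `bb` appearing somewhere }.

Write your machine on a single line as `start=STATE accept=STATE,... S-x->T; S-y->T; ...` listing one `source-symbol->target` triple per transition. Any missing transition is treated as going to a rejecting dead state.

start=q0; accept=q2; q0-a->q0; q0-b->q1; q1-a->q0; q1-b->q2; q2-a->q2; q2-b->q2

Track how much of `bb` has been matched so far: state q0 is no progress, q2 is the absorbing accept state reached once `bb` has occurred. Intermediate states record partial matches; on a mismatch, fall back to the longest reusable overlap.
        a   b  
>  q0   q0  q1 
   q1   q0  q2 
 * q2   q2  q2 
(> = start, * = accepting)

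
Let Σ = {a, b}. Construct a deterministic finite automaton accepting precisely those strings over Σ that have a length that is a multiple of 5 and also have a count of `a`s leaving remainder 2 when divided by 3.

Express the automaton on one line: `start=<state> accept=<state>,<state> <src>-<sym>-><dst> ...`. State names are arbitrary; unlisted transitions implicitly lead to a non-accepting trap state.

Run two small machines in parallel and take their product. One (5 states) tracks the input length modulo 5; the other (3 states) tracks the count of `a`s modulo 3. Each combined state is a pair, one component from each; accept when both components accept.
A 15-state machine:
          a    b  
>  q0     q1   q2 
   q1     q3   q4 
   q2     q4   q5 
   q3     q6   q7 
   q4     q7   q8 
   q5     q8   q6 
   q6     q9  q10 
   q7    q10  q11 
   q8    q11   q9 
   q9    q12  q13 
   q10   q13   q0 
   q11    q0  q12 
 * q12    q2  q14 
   q13   q14   q1 
   q14    q5   q3 
(> = start, * = accepting)

start=q0 accept=q12 q0-a->q1 q0-b->q2 q1-a->q3 q1-b->q4 q2-a->q4 q2-b->q5 q3-a->q6 q3-b->q7 q4-a->q7 q4-b->q8 q5-a->q8 q5-b->q6 q6-a->q9 q6-b->q10 q7-a->q10 q7-b->q11 q8-a->q11 q8-b->q9 q9-a->q12 q9-b->q13 q10-a->q13 q10-b->q0 q11-a->q0 q11-b->q12 q12-a->q2 q12-b->q14 q13-a->q14 q13-b->q1 q14-a->q5 q14-b->q3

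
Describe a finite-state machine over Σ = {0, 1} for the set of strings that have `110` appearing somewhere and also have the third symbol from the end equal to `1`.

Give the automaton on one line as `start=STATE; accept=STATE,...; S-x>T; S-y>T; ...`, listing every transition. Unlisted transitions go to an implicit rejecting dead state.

start=q0; accept=q3,q4,q5,q10; q0-0>q0; q0-1>q1; q1-0>q0; q1-1>q2; q2-0>q3; q2-1>q2; q3-0>q4; q3-1>q5; q4-0>q6; q4-1>q7; q5-0>q8; q5-1>q9; q6-0>q6; q6-1>q7; q7-0>q8; q7-1>q9; q8-0>q4; q8-1>q5; q9-0>q3; q9-1>q10; q10-0>q3; q10-1>q10

Handle the two conditions separately and then intersect. The first has 4 states tracking whether and how much of `110` has been seen; the second has 15 states tracking the last 3 symbols read. A product state is a pair (one from each), accepting exactly when both do. After merging equivalent states the machine shrinks.
With 11 states:
          0    1  
>  q0     q0   q1 
   q1     q0   q2 
   q2     q3   q2 
 * q3     q4   q5 
 * q4     q6   q7 
 * q5     q8   q9 
   q6     q6   q7 
   q7     q8   q9 
   q8     q4   q5 
   q9     q3  q10 
 * q10    q3  q10 
(> = start, * = accepting)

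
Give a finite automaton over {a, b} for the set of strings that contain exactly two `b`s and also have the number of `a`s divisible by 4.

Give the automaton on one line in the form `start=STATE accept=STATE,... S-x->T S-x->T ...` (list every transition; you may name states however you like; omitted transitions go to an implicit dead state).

start=s0 accept=s5 s0-a->s1 s0-b->s2 s1-a->s3 s1-b->s4 s2-a->s4 s2-b->s5 s3-a->s6 s3-b->s7 s4-a->s7 s4-b->s8 s5-a->s8 s5-b->s9 s6-a->s0 s6-b->s10 s7-a->s10 s7-b->s11 s8-a->s11 s8-b->s12 s9-a->s12 s9-b->s9 s10-a->s2 s10-b->s13 s11-a->s13 s11-b->s14 s12-a->s14 s12-b->s12 s13-a->s5 s13-b->s15 s14-a->s15 s14-b->s14 s15-a->s9 s15-b->s15

Run two small machines in parallel and take their product. The first has 4 states tracking the count of `b`s, saturating at 3; the second has 4 states tracking the count of `a`s modulo 4. A product state is a pair (one from each), accepting exactly when both do.
          a    b  
>  s0     s1   s2 
   s1     s3   s4 
   s2     s4   s5 
   s3     s6   s7 
   s4     s7   s8 
 * s5     s8   s9 
   s6     s0  s10 
   s7    s10  s11 
   s8    s11  s12 
   s9    s12   s9 
   s10    s2  s13 
   s11   s13  s14 
   s12   s14  s12 
   s13    s5  s15 
   s14   s15  s14 
   s15    s9  s15 
(> = start, * = accepting)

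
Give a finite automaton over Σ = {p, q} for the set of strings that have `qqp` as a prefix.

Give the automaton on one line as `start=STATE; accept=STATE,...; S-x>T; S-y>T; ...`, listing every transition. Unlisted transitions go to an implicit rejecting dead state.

Check the first 3 symbols one by one: S0 through S2 record how many have matched `qqp` so far; any wrong symbol goes to the dead state S4. After all 3 match we enter the accepting sink S3.
With 5 states:
        p   q  
>  S0   S4  S1 
   S1   S4  S2 
   S2   S3  S4 
 * S3   S3  S3 
   S4   S4  S4 
(> = start, * = accepting)

start=S0; accept=S3; S0-p>S4; S0-q>S1; S1-p>S4; S1-q>S2; S2-p>S3; S2-q>S4; S3-p>S3; S3-q>S3; S4-p>S4; S4-q>S4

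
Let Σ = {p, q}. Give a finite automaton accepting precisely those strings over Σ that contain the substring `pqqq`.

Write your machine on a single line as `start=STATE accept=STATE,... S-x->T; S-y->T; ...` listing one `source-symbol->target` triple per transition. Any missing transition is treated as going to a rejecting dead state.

start=S0; accept=S4; S0-p->S1; S0-q->S0; S1-p->S1; S1-q->S2; S2-p->S1; S2-q->S3; S3-p->S1; S3-q->S4; S4-p->S4; S4-q->S4

States S0..S3 record the length of the longest prefix of `pqqq` that matches the current input suffix. Reaching S4 means `pqqq` has been seen, and we stay there forever. Accept from S4.
A 5-state machine:
        p   q  
>  S0   S1  S0 
   S1   S1  S2 
   S2   S1  S3 
   S3   S1  S4 
 * S4   S4  S4 
(> = start, * = accepting)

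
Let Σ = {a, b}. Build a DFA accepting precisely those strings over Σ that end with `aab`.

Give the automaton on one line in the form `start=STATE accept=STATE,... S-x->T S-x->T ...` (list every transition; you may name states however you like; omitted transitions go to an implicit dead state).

Let each state record the length of the longest suffix of the input read so far that is also a prefix of `aab`. s1 means the last symbol is `a`; s2 means the last 2 symbols are `aa`; s3 means the last 3 symbols are `aab`. Accept only at s3, where the string currently ends in `aab`.
A 4-state machine:
        a   b  
>  s0   s1  s0 
   s1   s2  s0 
   s2   s2  s3 
 * s3   s1  s0 
(> = start, * = accepting)

start=s0 accept=s3 s0-a->s1 s0-b->s0 s1-a->s2 s1-b->s0 s2-a->s2 s2-b->s3 s3-a->s1 s3-b->s0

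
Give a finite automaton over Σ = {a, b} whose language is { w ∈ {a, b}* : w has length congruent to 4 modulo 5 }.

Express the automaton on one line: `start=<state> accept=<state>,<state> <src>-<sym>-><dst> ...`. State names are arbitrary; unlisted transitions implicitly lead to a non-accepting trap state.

start=q0 accept=q4 q0-a->q1 q0-b->q1 q1-a->q2 q1-b->q2 q2-a->q3 q2-b->q3 q3-a->q4 q3-b->q4 q4-a->q0 q4-b->q0

Count input length modulo 5: every symbol advances one step around the cycle q0 → q1 → q2 → q3 → q4 → q0. Accept at q4.
A 5-state machine:
        a   b  
>  q0   q1  q1 
   q1   q2  q2 
   q2   q3  q3 
   q3   q4  q4 
 * q4   q0  q0 
(> = start, * = accepting)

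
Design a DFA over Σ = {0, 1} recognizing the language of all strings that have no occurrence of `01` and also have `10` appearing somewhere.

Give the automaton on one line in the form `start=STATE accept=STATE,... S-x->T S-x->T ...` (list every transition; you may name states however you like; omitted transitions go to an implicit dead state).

start=q0 accept=q4 q0-0->q1 q0-1->q2 q1-0->q1 q1-1->q3 q2-0->q4 q2-1->q2 q3-0->q5 q3-1->q3 q4-0->q4 q4-1->q5 q5-0->q5 q5-1->q5

Run two small machines in parallel and take their product. The first has 3 states tracking partial matches of the forbidden pattern `01`; the second has 3 states tracking whether and how much of `10` has been seen. A product state is a pair (one from each), accepting exactly when both do.
A 6-state machine:
        0   1  
>  q0   q1  q2 
   q1   q1  q3 
   q2   q4  q2 
   q3   q5  q3 
 * q4   q4  q5 
   q5   q5  q5 
(> = start, * = accepting)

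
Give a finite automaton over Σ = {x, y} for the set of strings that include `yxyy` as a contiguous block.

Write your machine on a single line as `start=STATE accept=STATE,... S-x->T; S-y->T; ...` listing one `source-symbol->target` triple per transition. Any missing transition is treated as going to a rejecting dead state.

States q0..q3 record the length of the longest prefix of `yxyy` that matches the current input suffix. Reaching q4 means `yxyy` has been seen, and we stay there forever. Accept from q4.
A 5-state machine:
        x   y  
>  q0   q0  q1 
   q1   q2  q1 
   q2   q0  q3 
   q3   q2  q4 
 * q4   q4  q4 
(> = start, * = accepting)

start=q0; accept=q4; q0-x->q0; q0-y->q1; q1-x->q2; q1-y->q1; q2-x->q0; q2-y->q3; q3-x->q2; q3-y->q4; q4-x->q4; q4-y->q4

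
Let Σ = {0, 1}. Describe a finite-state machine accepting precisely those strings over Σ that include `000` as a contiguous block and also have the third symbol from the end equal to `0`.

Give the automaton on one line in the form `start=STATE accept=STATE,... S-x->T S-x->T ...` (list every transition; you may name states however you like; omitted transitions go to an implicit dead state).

Build one automaton per condition and run them in lockstep. The first has 4 states tracking whether and how much of `000` has been seen; the second has 15 states tracking the last 3 symbols read. A product state is a pair (one from each), accepting exactly when both do.
With 22 states:
          0    1  
>  s0     s1   s2 
   s1     s3   s4 
   s2     s5   s6 
   s3     s7   s8 
   s4     s9  s10 
   s5    s11  s12 
   s6    s13  s14 
 * s7     s7  s15 
   s8     s9  s10 
   s9    s11  s12 
   s10   s13  s14 
   s11    s7   s8 
   s12    s9  s10 
   s13   s11  s12 
   s14   s13  s14 
 * s15   s16  s17 
 * s16   s18  s19 
 * s17   s20  s21 
   s18    s7  s15 
   s19   s16  s17 
   s20   s18  s19 
   s21   s20  s21 
(> = start, * = accepting)

start=s0 accept=s7,s15,s16,s17 s0-0->s1 s0-1->s2 s1-0->s3 s1-1->s4 s2-0->s5 s2-1->s6 s3-0->s7 s3-1->s8 s4-0->s9 s4-1->s10 s5-0->s11 s5-1->s12 s6-0->s13 s6-1->s14 s7-0->s7 s7-1->s15 s8-0->s9 s8-1->s10 s9-0->s11 s9-1->s12 s10-0->s13 s10-1->s14 s11-0->s7 s11-1->s8 s12-0->s9 s12-1->s10 s13-0->s11 s13-1->s12 s14-0->s13 s14-1->s14 s15-0->s16 s15-1->s17 s16-0->s18 s16-1->s19 s17-0->s20 s17-1->s21 s18-0->s7 s18-1->s15 s19-0->s16 s19-1->s17 s20-0->s18 s20-1->s19 s21-0->s20 s21-1->s21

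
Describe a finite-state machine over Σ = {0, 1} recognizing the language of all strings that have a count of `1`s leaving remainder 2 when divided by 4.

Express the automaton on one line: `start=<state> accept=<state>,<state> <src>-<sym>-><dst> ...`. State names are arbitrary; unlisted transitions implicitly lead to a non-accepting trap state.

start=q0 accept=q2 q0-0->q0 q0-1->q1 q1-0->q1 q1-1->q2 q2-0->q2 q2-1->q3 q3-0->q3 q3-1->q0

The only thing that matters is how many `1`s have appeared, reduced mod 4. Use one state per residue: q0 for 0, …, q3 for 3. Reading `1` moves to the next residue; anything else stays put. q2 is accepting.
4 states suffice.
        0   1  
>  q0   q0  q1 
   q1   q1  q2 
 * q2   q2  q3 
   q3   q3  q0 
(> = start, * = accepting)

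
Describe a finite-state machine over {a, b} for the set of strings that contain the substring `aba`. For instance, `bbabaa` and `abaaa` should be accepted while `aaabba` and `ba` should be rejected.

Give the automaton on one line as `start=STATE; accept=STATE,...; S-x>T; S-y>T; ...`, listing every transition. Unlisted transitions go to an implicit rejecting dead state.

Track how much of `aba` has been matched so far: state q0 is no progress, q3 is the absorbing accept state reached once `aba` has occurred. Intermediate states record partial matches; on a mismatch, fall back to the longest reusable overlap.
4 states suffice.
        a   b  
>  q0   q1  q0 
   q1   q1  q2 
   q2   q3  q0 
 * q3   q3  q3 
(> = start, * = accepting)

start=q0; accept=q3; q0-a>q1; q0-b>q0; q1-a>q1; q1-b>q2; q2-a>q3; q2-b>q0; q3-a>q3; q3-b>q3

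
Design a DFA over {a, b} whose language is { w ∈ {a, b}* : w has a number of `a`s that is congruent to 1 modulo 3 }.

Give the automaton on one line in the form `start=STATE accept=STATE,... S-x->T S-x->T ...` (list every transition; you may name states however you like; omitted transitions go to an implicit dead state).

start=s0 accept=s1 s0-a->s1 s0-b->s0 s1-a->s2 s1-b->s1 s2-a->s0 s2-b->s2

Keep the running count of `a`s modulo 3: each `a` advances along the cycle s0 → s1 → s2 → s0 while other symbols loop. Accept at s1.
A 3-state machine:
        a   b  
>  s0   s1  s0 
 * s1   s2  s1 
   s2   s0  s2 
(> = start, * = accepting)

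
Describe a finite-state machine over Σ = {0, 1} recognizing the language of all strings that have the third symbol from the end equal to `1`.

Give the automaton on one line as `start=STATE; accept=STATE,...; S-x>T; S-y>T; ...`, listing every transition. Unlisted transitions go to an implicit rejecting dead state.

start=S0; accept=S11,S12,S13,S14; S0-0>S1; S0-1>S2; S1-0>S3; S1-1>S4; S2-0>S5; S2-1>S6; S3-0>S7; S3-1>S8; S4-0>S9; S4-1>S10; S5-0>S11; S5-1>S12; S6-0>S13; S6-1>S14; S7-0>S7; S7-1>S8; S8-0>S9; S8-1>S10; S9-0>S11; S9-1>S12; S10-0>S13; S10-1>S14; S11-0>S7; S11-1>S8; S12-0>S9; S12-1>S10; S13-0>S11; S13-1>S12; S14-0>S13; S14-1>S14

A DFA must remember the last 3 symbols (since which symbol is third-to-last isn't known until the input ends). Use one state per possible window of the last ≤3 symbols; accept from those whose window starts with `1`.
With 15 states:
          0    1  
>  S0     S1   S2 
   S1     S3   S4 
   S2     S5   S6 
   S3     S7   S8 
   S4     S9  S10 
   S5    S11  S12 
   S6    S13  S14 
   S7     S7   S8 
   S8     S9  S10 
   S9    S11  S12 
   S10   S13  S14 
 * S11    S7   S8 
 * S12    S9  S10 
 * S13   S11  S12 
 * S14   S13  S14 
(> = start, * = accepting)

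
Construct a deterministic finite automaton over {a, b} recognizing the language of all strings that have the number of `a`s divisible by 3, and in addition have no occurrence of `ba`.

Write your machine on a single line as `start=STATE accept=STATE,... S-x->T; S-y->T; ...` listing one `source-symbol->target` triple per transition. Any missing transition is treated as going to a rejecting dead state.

Build one automaton per condition and run them in lockstep. The first has 3 states tracking the count of `a`s modulo 3; the second has 3 states tracking partial matches of the forbidden pattern `ba`. A product state is a pair (one from each), accepting exactly when both do. Minimizing collapses redundant product states.
A 5-state machine:
        a   b  
>* S0   S1  S2 
   S1   S3  S4 
 * S2   S4  S2 
   S3   S0  S4 
   S4   S4  S4 
(> = start, * = accepting)

start=S0; accept=S0,S2; S0-a->S1; S0-b->S2; S1-a->S3; S1-b->S4; S2-a->S4; S2-b->S2; S3-a->S0; S3-b->S4; S4-a->S4; S4-b->S4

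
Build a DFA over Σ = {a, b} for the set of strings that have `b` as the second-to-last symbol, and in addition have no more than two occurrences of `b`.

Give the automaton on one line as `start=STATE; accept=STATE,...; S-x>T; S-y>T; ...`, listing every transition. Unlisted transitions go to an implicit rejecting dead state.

Run two small machines in parallel and take their product. The first has 7 states tracking the last 2 symbols read; the second has 4 states tracking the count of `b`s, saturating at 3. A product state is a pair (one from each), accepting exactly when both do. After merging equivalent states the machine shrinks.
With 8 states:
        a   b  
>  S0   S0  S1 
   S1   S2  S3 
 * S2   S4  S5 
 * S3   S6  S7 
   S4   S4  S5 
   S5   S6  S7 
 * S6   S7  S7 
   S7   S7  S7 
(> = start, * = accepting)

start=S0; accept=S2,S3,S6; S0-a>S0; S0-b>S1; S1-a>S2; S1-b>S3; S2-a>S4; S2-b>S5; S3-a>S6; S3-b>S7; S4-a>S4; S4-b>S5; S5-a>S6; S5-b>S7; S6-a>S7; S6-b>S7; S7-a>S7; S7-b>S7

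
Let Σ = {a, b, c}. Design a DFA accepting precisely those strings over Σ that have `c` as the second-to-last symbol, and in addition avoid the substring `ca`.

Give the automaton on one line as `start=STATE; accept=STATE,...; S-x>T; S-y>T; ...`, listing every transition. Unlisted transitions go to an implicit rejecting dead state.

start=q0; accept=q3,q4; q0-a>q0; q0-b>q0; q0-c>q1; q1-a>q2; q1-b>q3; q1-c>q4; q2-a>q2; q2-b>q2; q2-c>q2; q3-a>q0; q3-b>q0; q3-c>q1; q4-a>q2; q4-b>q3; q4-c>q4

Build one automaton per condition and run them in lockstep. The first has 13 states tracking the last 2 symbols read; the second has 3 states tracking partial matches of the forbidden pattern `ca`. A product state is a pair (one from each), accepting exactly when both do. After merging equivalent states the machine shrinks.
With 5 states:
        a   b   c  
>  q0   q0  q0  q1 
   q1   q2  q3  q4 
   q2   q2  q2  q2 
 * q3   q0  q0  q1 
 * q4   q2  q3  q4 
(> = start, * = accepting)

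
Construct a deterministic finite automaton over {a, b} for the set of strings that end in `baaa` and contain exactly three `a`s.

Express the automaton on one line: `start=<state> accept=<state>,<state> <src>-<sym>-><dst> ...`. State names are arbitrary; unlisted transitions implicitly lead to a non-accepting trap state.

Build one automaton per condition and run them in lockstep. One (5 states) tracks how much of the suffix `baaa` has currently been matched; the other (5 states) tracks the count of `a`s, saturating at 4. Each combined state is a pair, one component from each; accept when both components accept.
With 19 states:
          a    b  
>  S0     S1   S2 
   S1     S3   S4 
   S2     S5   S2 
   S3     S6   S7 
   S4     S8   S4 
   S5     S9   S4 
   S6    S10  S11 
   S7    S12   S7 
   S8    S13   S7 
   S9    S14   S7 
   S10   S10  S15 
   S11   S16  S11 
   S12   S17  S11 
   S13   S18  S11 
 * S14   S10  S11 
   S15   S16  S15 
   S16   S17  S15 
   S17   S18  S15 
   S18   S10  S15 
(> = start, * = accepting)

start=S0 accept=S14 S0-a->S1 S0-b->S2 S1-a->S3 S1-b->S4 S2-a->S5 S2-b->S2 S3-a->S6 S3-b->S7 S4-a->S8 S4-b->S4 S5-a->S9 S5-b->S4 S6-a->S10 S6-b->S11 S7-a->S12 S7-b->S7 S8-a->S13 S8-b->S7 S9-a->S14 S9-b->S7 S10-a->S10 S10-b->S15 S11-a->S16 S11-b->S11 S12-a->S17 S12-b->S11 S13-a->S18 S13-b->S11 S14-a->S10 S14-b->S11 S15-a->S16 S15-b->S15 S16-a->S17 S16-b->S15 S17-a->S18 S17-b->S15 S18-a->S10 S18-b->S15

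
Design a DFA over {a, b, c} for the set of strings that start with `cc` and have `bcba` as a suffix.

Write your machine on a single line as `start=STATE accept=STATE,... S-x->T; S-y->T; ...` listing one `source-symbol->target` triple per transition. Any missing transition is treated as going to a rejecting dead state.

Build one automaton per condition and run them in lockstep. The first has 4 states tracking whether the input so far still matches the prefix `cc`; the second has 5 states tracking how much of the suffix `bcba` has currently been matched. A product state is a pair (one from each), accepting exactly when both do. Minimizing collapses redundant product states.
8 states suffice.
        a   b   c  
>  q0   q1  q1  q2 
   q1   q1  q1  q1 
   q2   q1  q1  q3 
   q3   q3  q4  q3 
   q4   q3  q4  q5 
   q5   q3  q6  q3 
   q6   q7  q4  q5 
 * q7   q3  q4  q3 
(> = start, * = accepting)

start=q0; accept=q7; q0-a->q1; q0-b->q1; q0-c->q2; q1-a->q1; q1-b->q1; q1-c->q1; q2-a->q1; q2-b->q1; q2-c->q3; q3-a->q3; q3-b->q4; q3-c->q3; q4-a->q3; q4-b->q4; q4-c->q5; q5-a->q3; q5-b->q6; q5-c->q3; q6-a->q7; q6-b->q4; q6-c->q5; q7-a->q3; q7-b->q4; q7-c->q3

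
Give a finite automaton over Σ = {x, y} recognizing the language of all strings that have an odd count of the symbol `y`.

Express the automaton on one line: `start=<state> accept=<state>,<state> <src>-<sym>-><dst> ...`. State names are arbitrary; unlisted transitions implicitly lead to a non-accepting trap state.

The only thing that matters is how many `y`s have appeared, reduced mod 2. Use one state per residue: A for 0, …, B for 1. Reading `y` moves to the next residue; anything else stays put. B is accepting.
2 states suffice.
       x  y 
>  A   A  B 
 * B   B  A 
(> = start, * = accepting)

start=A accept=B A-x->A A-y->B B-x->B B-y->A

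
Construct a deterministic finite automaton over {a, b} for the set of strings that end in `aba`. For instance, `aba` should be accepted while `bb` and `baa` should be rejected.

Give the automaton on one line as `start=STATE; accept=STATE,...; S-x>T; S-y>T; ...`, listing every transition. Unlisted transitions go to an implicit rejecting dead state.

Remember how much of `aba` the current input suffix matches. State q0 means no match yet; q1 means the last symbol is `a`; q2 means the last 2 symbols are `ab`; q3 means the last 3 symbols are `aba`. Only q3 accepts. On a mismatch, fall back to the longest proper suffix that is still a prefix of `aba`.
        a   b  
>  q0   q1  q0 
   q1   q1  q2 
   q2   q3  q0 
 * q3   q1  q2 
(> = start, * = accepting)

start=q0; accept=q3; q0-a>q1; q0-b>q0; q1-a>q1; q1-b>q2; q2-a>q3; q2-b>q0; q3-a>q1; q3-b>q2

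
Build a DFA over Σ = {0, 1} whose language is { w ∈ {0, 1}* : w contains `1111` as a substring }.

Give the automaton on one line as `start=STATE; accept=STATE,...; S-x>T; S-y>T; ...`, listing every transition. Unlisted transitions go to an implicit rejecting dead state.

States A..D record the length of the longest prefix of `1111` that matches the current input suffix. Reaching E means `1111` has been seen, and we stay there forever. Accept from E.
5 states suffice.
       0  1 
>  A   A  B 
   B   A  C 
   C   A  D 
   D   A  E 
 * E   E  E 
(> = start, * = accepting)

start=A; accept=E; A-0>A; A-1>B; B-0>A; B-1>C; C-0>A; C-1>D; D-0>A; D-1>E; E-0>E; E-1>E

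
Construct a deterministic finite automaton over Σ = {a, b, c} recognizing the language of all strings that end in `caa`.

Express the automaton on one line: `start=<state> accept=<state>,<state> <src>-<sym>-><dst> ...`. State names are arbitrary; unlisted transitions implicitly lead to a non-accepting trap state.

Remember how much of `caa` the current input suffix matches. State S0 means no match yet; S1 means the last symbol is `c`; S2 means the last 2 symbols are `ca`; S3 means the last 3 symbols are `caa`. Only S3 accepts. On a mismatch, fall back to the longest proper suffix that is still a prefix of `caa`.
A 4-state machine:
        a   b   c  
>  S0   S0  S0  S1 
   S1   S2  S0  S1 
   S2   S3  S0  S1 
 * S3   S0  S0  S1 
(> = start, * = accepting)

start=S0 accept=S3 S0-a->S0 S0-b->S0 S0-c->S1 S1-a->S2 S1-b->S0 S1-c->S1 S2-a->S3 S2-b->S0 S2-c->S1 S3-a->S0 S3-b->S0 S3-c->S1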